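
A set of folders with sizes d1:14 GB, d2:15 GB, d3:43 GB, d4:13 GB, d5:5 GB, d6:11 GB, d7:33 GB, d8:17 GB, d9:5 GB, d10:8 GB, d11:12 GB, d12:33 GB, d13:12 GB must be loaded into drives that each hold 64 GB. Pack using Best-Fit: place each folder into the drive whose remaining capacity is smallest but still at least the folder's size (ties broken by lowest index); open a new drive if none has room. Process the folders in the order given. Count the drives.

4

Put d1 (14 GB) in drive 1; 50 GB remain.
Put d2 (15 GB) in drive 1; 35 GB remain.
Put d3 (43 GB) in drive 2; 21 GB remain.
Put d4 (13 GB) in drive 2; 8 GB remain.
Put d5 (5 GB) in drive 2; 3 GB remain.
Put d6 (11 GB) in drive 1; 24 GB remain.
Put d7 (33 GB) in drive 3; 31 GB remain.
Put d8 (17 GB) in drive 1; 7 GB remain.
Put d9 (5 GB) in drive 1; 2 GB remain.
Put d10 (8 GB) in drive 3; 23 GB remain.
Put d11 (12 GB) in drive 3; 11 GB remain.
Put d12 (33 GB) in drive 4; 31 GB remain.
Put d13 (12 GB) in drive 4; 19 GB remain.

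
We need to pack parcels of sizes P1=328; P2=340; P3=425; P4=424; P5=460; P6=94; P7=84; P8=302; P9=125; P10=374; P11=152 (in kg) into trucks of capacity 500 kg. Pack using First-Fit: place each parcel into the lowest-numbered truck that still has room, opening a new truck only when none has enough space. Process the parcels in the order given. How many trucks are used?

P1 (328 kg) → truck 1 (remaining 172 kg)
P2 (340 kg) → truck 2 (remaining 160 kg)
P3 (425 kg) → truck 3 (remaining 75 kg)
P4 (424 kg) → truck 4 (remaining 76 kg)
P5 (460 kg) → truck 5 (remaining 40 kg)
P6 (94 kg) → truck 1 (remaining 78 kg)
P7 (84 kg) → truck 2 (remaining 76 kg)
P8 (302 kg) → truck 6 (remaining 198 kg)
P9 (125 kg) → truck 6 (remaining 73 kg)
P10 (374 kg) → truck 7 (remaining 126 kg)
P11 (152 kg) → truck 8 (remaining 348 kg)
Final trucks: [328,94] [340,84] [425] [424] [460] [302,125] [374] [152].

8 trucks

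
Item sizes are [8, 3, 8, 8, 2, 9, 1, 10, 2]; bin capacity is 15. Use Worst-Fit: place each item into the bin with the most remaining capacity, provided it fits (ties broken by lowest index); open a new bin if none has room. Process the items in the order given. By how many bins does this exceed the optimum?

Worst-Fit: [8,3] [8,2] [8,1,2] [9] [10] → 5 bins.
5 items exceed 7.5 (half the capacity), and no two of those can share a bin, so at least 5 bins are needed.
So 5 is already optimal.

0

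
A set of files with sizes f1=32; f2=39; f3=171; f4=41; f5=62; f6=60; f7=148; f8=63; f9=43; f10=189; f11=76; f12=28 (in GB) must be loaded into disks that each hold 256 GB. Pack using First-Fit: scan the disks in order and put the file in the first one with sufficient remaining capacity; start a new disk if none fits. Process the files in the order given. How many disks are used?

Put f1 (32 GB) in disk 1; 224 GB remain.
Put f2 (39 GB) in disk 1; 185 GB remain.
Put f3 (171 GB) in disk 1; 14 GB remain.
Put f4 (41 GB) in disk 2; 215 GB remain.
Put f5 (62 GB) in disk 2; 153 GB remain.
Put f6 (60 GB) in disk 2; 93 GB remain.
Put f7 (148 GB) in disk 3; 108 GB remain.
Put f8 (63 GB) in disk 2; 30 GB remain.
Put f9 (43 GB) in disk 3; 65 GB remain.
Put f10 (189 GB) in disk 4; 67 GB remain.
Put f11 (76 GB) in disk 5; 180 GB remain.
Put f12 (28 GB) in disk 2; 2 GB remain.
Final disks: [32,39,171] [41,62,60,63,28] [148,43] [189] [76].

5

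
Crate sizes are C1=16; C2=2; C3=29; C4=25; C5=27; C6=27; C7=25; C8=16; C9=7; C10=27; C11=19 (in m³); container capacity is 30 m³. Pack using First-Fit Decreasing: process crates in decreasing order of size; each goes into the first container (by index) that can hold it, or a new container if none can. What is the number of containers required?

Sorted descending: 29, 27, 27, 27, 25, 25, 19, 16, 16, 7, 2.
Put 29 m³ in container 1; 1 m³ remain.
Put 27 m³ in container 2; 3 m³ remain.
Put 27 m³ in container 3; 3 m³ remain.
Put 27 m³ in container 4; 3 m³ remain.
Put 25 m³ in container 5; 5 m³ remain.
Put 25 m³ in container 6; 5 m³ remain.
Put 19 m³ in container 7; 11 m³ remain.
Put 16 m³ in container 8; 14 m³ remain.
Put 16 m³ in container 9; 14 m³ remain.
Put 7 m³ in container 7; 4 m³ remain.
Put 2 m³ in container 2; 1 m³ remain.

9 containers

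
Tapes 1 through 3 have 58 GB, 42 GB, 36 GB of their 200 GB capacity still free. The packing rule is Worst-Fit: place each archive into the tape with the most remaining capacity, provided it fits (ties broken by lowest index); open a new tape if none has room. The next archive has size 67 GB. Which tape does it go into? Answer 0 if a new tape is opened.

0

No tape has ≥ 67 GB free, so a new tape is opened.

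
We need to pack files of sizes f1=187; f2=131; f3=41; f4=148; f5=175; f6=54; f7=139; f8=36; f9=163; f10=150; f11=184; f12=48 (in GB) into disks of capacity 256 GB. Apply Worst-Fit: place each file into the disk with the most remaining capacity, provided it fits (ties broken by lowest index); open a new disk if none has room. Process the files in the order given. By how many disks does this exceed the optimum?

0

Worst-Fit: [187] [131,41] [148,54] [175] [139,36] [163] [150,48] [184] → 8 disks.
8 files exceed 128 GB (half the capacity), and no two of those can share a disk, so at least 8 disks are needed.
So 8 is already optimal.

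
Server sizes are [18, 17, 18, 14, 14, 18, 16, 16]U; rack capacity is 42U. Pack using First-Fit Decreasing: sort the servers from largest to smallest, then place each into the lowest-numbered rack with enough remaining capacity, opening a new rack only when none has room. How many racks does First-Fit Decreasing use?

Sorted descending: 18, 18, 18, 17, 16, 16, 14, 14.
18U → rack 1 (remaining 24U)
18U → rack 1 (remaining 6U)
18U → rack 2 (remaining 24U)
17U → rack 2 (remaining 7U)
16U → rack 3 (remaining 26U)
16U → rack 3 (remaining 10U)
14U → rack 4 (remaining 28U)
14U → rack 4 (remaining 14U)

4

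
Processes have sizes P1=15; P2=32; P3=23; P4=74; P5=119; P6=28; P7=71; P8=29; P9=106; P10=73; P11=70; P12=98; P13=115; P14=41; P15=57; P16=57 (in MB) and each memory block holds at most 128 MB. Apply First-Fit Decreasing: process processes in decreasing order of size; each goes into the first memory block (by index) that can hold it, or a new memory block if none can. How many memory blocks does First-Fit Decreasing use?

Sorted descending: 119, 115, 106, 98, 74, 73, 71, 70, 57, 57, 41, 32, 29, 28, 23, 15.
memory block 1: place 119 MB, 9 MB left
memory block 2: place 115 MB, 13 MB left
memory block 3: place 106 MB, 22 MB left
memory block 4: place 98 MB, 30 MB left
memory block 5: place 74 MB, 54 MB left
memory block 6: place 73 MB, 55 MB left
memory block 7: place 71 MB, 57 MB left
memory block 8: place 70 MB, 58 MB left
memory block 7: place 57 MB, 0 MB left
memory block 8: place 57 MB, 1 MB left
memory block 5: place 41 MB, 13 MB left
memory block 6: place 32 MB, 23 MB left
memory block 4: place 29 MB, 1 MB left
memory block 9: place 28 MB, 100 MB left
memory block 6: place 23 MB, 0 MB left
memory block 3: place 15 MB, 7 MB left

9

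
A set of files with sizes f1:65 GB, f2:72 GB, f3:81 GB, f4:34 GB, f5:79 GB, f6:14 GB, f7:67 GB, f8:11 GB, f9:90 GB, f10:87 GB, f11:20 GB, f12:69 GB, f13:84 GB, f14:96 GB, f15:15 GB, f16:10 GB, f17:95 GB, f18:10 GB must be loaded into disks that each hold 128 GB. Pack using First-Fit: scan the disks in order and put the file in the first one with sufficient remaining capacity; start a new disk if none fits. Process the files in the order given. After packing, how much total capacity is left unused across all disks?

409

f1 (65 GB) → disk 1 (remaining 63 GB)
f2 (72 GB) → disk 2 (remaining 56 GB)
f3 (81 GB) → disk 3 (remaining 47 GB)
f4 (34 GB) → disk 1 (remaining 29 GB)
f5 (79 GB) → disk 4 (remaining 49 GB)
f6 (14 GB) → disk 1 (remaining 15 GB)
f7 (67 GB) → disk 5 (remaining 61 GB)
f8 (11 GB) → disk 1 (remaining 4 GB)
f9 (90 GB) → disk 6 (remaining 38 GB)
f10 (87 GB) → disk 7 (remaining 41 GB)
f11 (20 GB) → disk 2 (remaining 36 GB)
f12 (69 GB) → disk 8 (remaining 59 GB)
f13 (84 GB) → disk 9 (remaining 44 GB)
f14 (96 GB) → disk 10 (remaining 32 GB)
f15 (15 GB) → disk 2 (remaining 21 GB)
f16 (10 GB) → disk 2 (remaining 11 GB)
f17 (95 GB) → disk 11 (remaining 33 GB)
f18 (10 GB) → disk 2 (remaining 1 GB)
11 disks × 128 GB = 1408 GB; used 999 GB; unused 409 GB.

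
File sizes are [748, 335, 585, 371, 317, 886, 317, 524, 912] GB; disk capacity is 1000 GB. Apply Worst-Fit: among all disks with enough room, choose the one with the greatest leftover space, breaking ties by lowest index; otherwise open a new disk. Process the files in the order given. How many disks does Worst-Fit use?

Put 748 GB in disk 1; 252 GB remain.
Put 335 GB in disk 2; 665 GB remain.
Put 585 GB in disk 2; 80 GB remain.
Put 371 GB in disk 3; 629 GB remain.
Put 317 GB in disk 3; 312 GB remain.
Put 886 GB in disk 4; 114 GB remain.
Put 317 GB in disk 5; 683 GB remain.
Put 524 GB in disk 5; 159 GB remain.
Put 912 GB in disk 6; 88 GB remain.
Final disks: [748] [335,585] [371,317] [886] [317,524] [912].

6 disks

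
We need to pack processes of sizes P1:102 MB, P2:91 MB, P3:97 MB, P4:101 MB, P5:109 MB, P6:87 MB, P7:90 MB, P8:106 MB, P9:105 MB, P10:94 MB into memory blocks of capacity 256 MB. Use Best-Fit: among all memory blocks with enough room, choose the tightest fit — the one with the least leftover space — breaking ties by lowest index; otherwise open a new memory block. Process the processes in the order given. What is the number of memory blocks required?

5 memory blocks

memory block 1: place P1 (102 MB), 154 MB left
memory block 1: place P2 (91 MB), 63 MB left
memory block 2: place P3 (97 MB), 159 MB left
memory block 2: place P4 (101 MB), 58 MB left
memory block 3: place P5 (109 MB), 147 MB left
memory block 3: place P6 (87 MB), 60 MB left
memory block 4: place P7 (90 MB), 166 MB left
memory block 4: place P8 (106 MB), 60 MB left
memory block 5: place P9 (105 MB), 151 MB left
memory block 5: place P10 (94 MB), 57 MB left
Final memory blocks: [102,91] [97,101] [109,87] [90,106] [105,94].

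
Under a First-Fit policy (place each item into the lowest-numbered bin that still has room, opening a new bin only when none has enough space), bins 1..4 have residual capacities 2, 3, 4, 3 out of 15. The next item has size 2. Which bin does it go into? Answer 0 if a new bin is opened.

1

Bins with room: bin 1 (2), bin 2 (3), bin 3 (4), bin 4 (3).
The first with room is bin 1.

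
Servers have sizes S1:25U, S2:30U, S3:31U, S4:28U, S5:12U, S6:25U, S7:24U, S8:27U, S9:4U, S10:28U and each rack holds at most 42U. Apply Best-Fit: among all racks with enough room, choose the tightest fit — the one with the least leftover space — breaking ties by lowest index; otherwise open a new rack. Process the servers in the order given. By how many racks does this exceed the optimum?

0

Best-Fit: [25] [30,12] [31,4] [28] [25] [24] [27] [28] → 8 racks.
8 servers exceed 21U (half the capacity), and no two of those can share a rack, so at least 8 racks are needed.
So 8 is already optimal.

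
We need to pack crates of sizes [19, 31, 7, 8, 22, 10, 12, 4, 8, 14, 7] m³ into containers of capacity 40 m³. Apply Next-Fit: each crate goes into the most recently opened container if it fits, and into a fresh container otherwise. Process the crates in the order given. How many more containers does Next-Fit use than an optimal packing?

1

Next-Fit: [19] [31,7] [8,22,10] [12,4,8,14] [7] → 5 containers.
Total size 142 m³; any packing needs at least ⌈142/40⌉ = 4 containers.
An optimal packing achieves that bound: [31,8] [22,14,4] [19,12,8] [10,7,7] → 4 containers.
Excess: 5 − 4 = 1.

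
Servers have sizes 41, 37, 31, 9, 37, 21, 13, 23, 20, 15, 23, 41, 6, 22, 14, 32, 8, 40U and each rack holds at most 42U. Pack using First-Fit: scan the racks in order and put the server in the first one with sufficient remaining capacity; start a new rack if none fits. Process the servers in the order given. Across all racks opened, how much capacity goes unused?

rack 1: place 41U, 1U left
rack 2: place 37U, 5U left
rack 3: place 31U, 11U left
rack 3: place 9U, 2U left
rack 4: place 37U, 5U left
rack 5: place 21U, 21U left
rack 5: place 13U, 8U left
rack 6: place 23U, 19U left
rack 7: place 20U, 22U left
rack 6: place 15U, 4U left
rack 8: place 23U, 19U left
rack 9: place 41U, 1U left
rack 5: place 6U, 2U left
rack 7: place 22U, 0U left
rack 8: place 14U, 5U left
rack 10: place 32U, 10U left
rack 10: place 8U, 2U left
rack 11: place 40U, 2U left
11 racks × 42U = 462U; used 433U; unused 29U.

29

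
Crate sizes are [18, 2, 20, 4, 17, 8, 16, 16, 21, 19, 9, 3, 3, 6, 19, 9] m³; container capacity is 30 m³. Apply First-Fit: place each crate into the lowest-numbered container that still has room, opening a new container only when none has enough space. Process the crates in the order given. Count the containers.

Put 18 m³ in container 1; 12 m³ remain.
Put 2 m³ in container 1; 10 m³ remain.
Put 20 m³ in container 2; 10 m³ remain.
Put 4 m³ in container 1; 6 m³ remain.
Put 17 m³ in container 3; 13 m³ remain.
Put 8 m³ in container 2; 2 m³ remain.
Put 16 m³ in container 4; 14 m³ remain.
Put 16 m³ in container 5; 14 m³ remain.
Put 21 m³ in container 6; 9 m³ remain.
Put 19 m³ in container 7; 11 m³ remain.
Put 9 m³ in container 3; 4 m³ remain.
Put 3 m³ in container 1; 3 m³ remain.
Put 3 m³ in container 1; 0 m³ remain.
Put 6 m³ in container 4; 8 m³ remain.
Put 19 m³ in container 8; 11 m³ remain.
Put 9 m³ in container 5; 5 m³ remain.
Final containers: [18,2,4,3,3] [20,8] [17,9] [16,6] [16,9] [21] [19] [19].

8 containers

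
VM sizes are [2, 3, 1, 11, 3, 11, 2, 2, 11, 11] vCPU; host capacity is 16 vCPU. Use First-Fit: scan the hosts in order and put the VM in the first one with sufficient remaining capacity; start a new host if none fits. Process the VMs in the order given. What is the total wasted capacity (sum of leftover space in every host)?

2 vCPU → host 1 (remaining 14 vCPU)
3 vCPU → host 1 (remaining 11 vCPU)
1 vCPU → host 1 (remaining 10 vCPU)
11 vCPU → host 2 (remaining 5 vCPU)
3 vCPU → host 1 (remaining 7 vCPU)
11 vCPU → host 3 (remaining 5 vCPU)
2 vCPU → host 1 (remaining 5 vCPU)
2 vCPU → host 1 (remaining 3 vCPU)
11 vCPU → host 4 (remaining 5 vCPU)
11 vCPU → host 5 (remaining 5 vCPU)
5 hosts × 16 vCPU = 80 vCPU; used 57 vCPU; unused 23 vCPU.

23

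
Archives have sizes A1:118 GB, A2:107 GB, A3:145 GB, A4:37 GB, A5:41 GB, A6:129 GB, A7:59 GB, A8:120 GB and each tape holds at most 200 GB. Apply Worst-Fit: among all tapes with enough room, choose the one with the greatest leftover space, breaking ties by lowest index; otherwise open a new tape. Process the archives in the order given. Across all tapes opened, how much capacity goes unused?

A1 (118 GB) → tape 1 (remaining 82 GB)
A2 (107 GB) → tape 2 (remaining 93 GB)
A3 (145 GB) → tape 3 (remaining 55 GB)
A4 (37 GB) → tape 2 (remaining 56 GB)
A5 (41 GB) → tape 1 (remaining 41 GB)
A6 (129 GB) → tape 4 (remaining 71 GB)
A7 (59 GB) → tape 4 (remaining 12 GB)
A8 (120 GB) → tape 5 (remaining 80 GB)
5 tapes × 200 GB = 1000 GB; used 756 GB; unused 244 GB.

244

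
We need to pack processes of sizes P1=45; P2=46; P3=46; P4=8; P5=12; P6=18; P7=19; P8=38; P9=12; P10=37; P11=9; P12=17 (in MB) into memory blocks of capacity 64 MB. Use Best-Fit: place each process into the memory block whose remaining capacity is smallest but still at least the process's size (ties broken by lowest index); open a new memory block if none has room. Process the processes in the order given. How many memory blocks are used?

6 memory blocks

memory block 1: place P1 (45 MB), 19 MB left
memory block 2: place P2 (46 MB), 18 MB left
memory block 3: place P3 (46 MB), 18 MB left
memory block 2: place P4 (8 MB), 10 MB left
memory block 3: place P5 (12 MB), 6 MB left
memory block 1: place P6 (18 MB), 1 MB left
memory block 4: place P7 (19 MB), 45 MB left
memory block 4: place P8 (38 MB), 7 MB left
memory block 5: place P9 (12 MB), 52 MB left
memory block 5: place P10 (37 MB), 15 MB left
memory block 2: place P11 (9 MB), 1 MB left
memory block 6: place P12 (17 MB), 47 MB left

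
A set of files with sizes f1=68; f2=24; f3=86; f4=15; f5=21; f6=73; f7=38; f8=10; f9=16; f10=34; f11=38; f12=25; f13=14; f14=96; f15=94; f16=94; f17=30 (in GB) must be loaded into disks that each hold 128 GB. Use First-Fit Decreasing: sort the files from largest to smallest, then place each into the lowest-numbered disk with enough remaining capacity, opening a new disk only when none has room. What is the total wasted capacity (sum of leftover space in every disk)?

120

Sorted descending: 96, 94, 94, 86, 73, 68, 38, 38, 34, 30, 25, 24, 21, 16, 15, 14, 10.
Put 96 GB in disk 1; 32 GB remain.
Put 94 GB in disk 2; 34 GB remain.
Put 94 GB in disk 3; 34 GB remain.
Put 86 GB in disk 4; 42 GB remain.
Put 73 GB in disk 5; 55 GB remain.
Put 68 GB in disk 6; 60 GB remain.
Put 38 GB in disk 4; 4 GB remain.
Put 38 GB in disk 5; 17 GB remain.
Put 34 GB in disk 2; 0 GB remain.
Put 30 GB in disk 1; 2 GB remain.
Put 25 GB in disk 3; 9 GB remain.
Put 24 GB in disk 6; 36 GB remain.
Put 21 GB in disk 6; 15 GB remain.
Put 16 GB in disk 5; 1 GB remain.
Put 15 GB in disk 6; 0 GB remain.
Put 14 GB in disk 7; 114 GB remain.
Put 10 GB in disk 7; 104 GB remain.
7 disks × 128 GB = 896 GB; used 776 GB; unused 120 GB.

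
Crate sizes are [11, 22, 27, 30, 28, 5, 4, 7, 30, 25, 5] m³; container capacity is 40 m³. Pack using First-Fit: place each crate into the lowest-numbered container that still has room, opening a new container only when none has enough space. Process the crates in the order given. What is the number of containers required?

Put 11 m³ in container 1; 29 m³ remain.
Put 22 m³ in container 1; 7 m³ remain.
Put 27 m³ in container 2; 13 m³ remain.
Put 30 m³ in container 3; 10 m³ remain.
Put 28 m³ in container 4; 12 m³ remain.
Put 5 m³ in container 1; 2 m³ remain.
Put 4 m³ in container 2; 9 m³ remain.
Put 7 m³ in container 2; 2 m³ remain.
Put 30 m³ in container 5; 10 m³ remain.
Put 25 m³ in container 6; 15 m³ remain.
Put 5 m³ in container 3; 5 m³ remain.

6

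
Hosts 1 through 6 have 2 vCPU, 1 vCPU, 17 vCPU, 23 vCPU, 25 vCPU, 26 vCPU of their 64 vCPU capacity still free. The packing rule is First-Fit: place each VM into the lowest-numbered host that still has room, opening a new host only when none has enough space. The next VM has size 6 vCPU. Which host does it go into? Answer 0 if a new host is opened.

Hosts with room: host 3 (17 vCPU), host 4 (23 vCPU), host 5 (25 vCPU), host 6 (26 vCPU).
The first with room is host 3.

3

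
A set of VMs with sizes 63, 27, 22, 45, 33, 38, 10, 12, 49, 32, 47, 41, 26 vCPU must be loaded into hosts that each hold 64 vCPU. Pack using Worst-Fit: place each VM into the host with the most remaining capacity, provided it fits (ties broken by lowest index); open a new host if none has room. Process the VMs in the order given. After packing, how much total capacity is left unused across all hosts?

131

63 vCPU → host 1 (remaining 1 vCPU)
27 vCPU → host 2 (remaining 37 vCPU)
22 vCPU → host 2 (remaining 15 vCPU)
45 vCPU → host 3 (remaining 19 vCPU)
33 vCPU → host 4 (remaining 31 vCPU)
38 vCPU → host 5 (remaining 26 vCPU)
10 vCPU → host 4 (remaining 21 vCPU)
12 vCPU → host 5 (remaining 14 vCPU)
49 vCPU → host 6 (remaining 15 vCPU)
32 vCPU → host 7 (remaining 32 vCPU)
47 vCPU → host 8 (remaining 17 vCPU)
41 vCPU → host 9 (remaining 23 vCPU)
26 vCPU → host 7 (remaining 6 vCPU)
9 hosts × 64 vCPU = 576 vCPU; used 445 vCPU; unused 131 vCPU.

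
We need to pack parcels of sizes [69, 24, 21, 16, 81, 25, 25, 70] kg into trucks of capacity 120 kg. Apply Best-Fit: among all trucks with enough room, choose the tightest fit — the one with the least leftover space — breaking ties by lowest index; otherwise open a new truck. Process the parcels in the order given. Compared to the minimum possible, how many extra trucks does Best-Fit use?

0

Best-Fit: [69,24,21] [16,81] [25,25,70] → 3 trucks.
Total size 331 kg; any packing needs at least ⌈331/120⌉ = 3 trucks.
So 3 is already optimal.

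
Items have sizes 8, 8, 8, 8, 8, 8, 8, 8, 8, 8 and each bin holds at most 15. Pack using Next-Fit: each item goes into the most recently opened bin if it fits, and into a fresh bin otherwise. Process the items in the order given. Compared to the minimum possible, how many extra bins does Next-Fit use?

0

Next-Fit: [8] [8] [8] [8] [8] [8] [8] [8] [8] [8] → 10 bins.
10 items exceed 7.5 (half the capacity), and no two of those can share a bin, so at least 10 bins are needed.
So 10 is already optimal.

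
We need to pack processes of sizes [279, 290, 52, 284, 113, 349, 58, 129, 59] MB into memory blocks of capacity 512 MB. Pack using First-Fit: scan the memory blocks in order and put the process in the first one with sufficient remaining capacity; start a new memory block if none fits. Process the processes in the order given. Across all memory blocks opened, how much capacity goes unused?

435

Put 279 MB in memory block 1; 233 MB remain.
Put 290 MB in memory block 2; 222 MB remain.
Put 52 MB in memory block 1; 181 MB remain.
Put 284 MB in memory block 3; 228 MB remain.
Put 113 MB in memory block 1; 68 MB remain.
Put 349 MB in memory block 4; 163 MB remain.
Put 58 MB in memory block 1; 10 MB remain.
Put 129 MB in memory block 2; 93 MB remain.
Put 59 MB in memory block 2; 34 MB remain.
4 memory blocks × 512 MB = 2048 MB; used 1613 MB; unused 435 MB.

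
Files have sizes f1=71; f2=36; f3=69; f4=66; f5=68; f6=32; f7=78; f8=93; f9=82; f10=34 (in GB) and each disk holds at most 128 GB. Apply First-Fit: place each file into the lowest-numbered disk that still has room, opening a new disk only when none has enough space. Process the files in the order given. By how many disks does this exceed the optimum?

First-Fit: [71,36] [69,32] [66,34] [68] [78] [93] [82] → 7 disks.
7 files exceed 64 GB (half the capacity), and no two of those can share a disk, so at least 7 disks are needed.
So 7 is already optimal.

0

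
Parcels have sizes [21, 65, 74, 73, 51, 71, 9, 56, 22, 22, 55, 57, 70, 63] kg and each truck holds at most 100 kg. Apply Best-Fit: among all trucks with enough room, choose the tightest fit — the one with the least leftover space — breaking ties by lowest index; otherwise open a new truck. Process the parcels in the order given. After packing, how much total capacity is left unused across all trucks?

Put 21 kg in truck 1; 79 kg remain.
Put 65 kg in truck 1; 14 kg remain.
Put 74 kg in truck 2; 26 kg remain.
Put 73 kg in truck 3; 27 kg remain.
Put 51 kg in truck 4; 49 kg remain.
Put 71 kg in truck 5; 29 kg remain.
Put 9 kg in truck 1; 5 kg remain.
Put 56 kg in truck 6; 44 kg remain.
Put 22 kg in truck 2; 4 kg remain.
Put 22 kg in truck 3; 5 kg remain.
Put 55 kg in truck 7; 45 kg remain.
Put 57 kg in truck 8; 43 kg remain.
Put 70 kg in truck 9; 30 kg remain.
Put 63 kg in truck 10; 37 kg remain.
10 trucks × 100 kg = 1000 kg; used 709 kg; unused 291 kg.

291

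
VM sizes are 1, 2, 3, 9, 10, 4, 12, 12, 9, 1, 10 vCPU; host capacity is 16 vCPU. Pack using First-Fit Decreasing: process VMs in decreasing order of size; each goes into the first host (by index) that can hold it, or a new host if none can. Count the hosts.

6 hosts

Sorted descending: 12, 12, 10, 10, 9, 9, 4, 3, 2, 1, 1.
host 1: place 12 vCPU, 4 vCPU left
host 2: place 12 vCPU, 4 vCPU left
host 3: place 10 vCPU, 6 vCPU left
host 4: place 10 vCPU, 6 vCPU left
host 5: place 9 vCPU, 7 vCPU left
host 6: place 9 vCPU, 7 vCPU left
host 1: place 4 vCPU, 0 vCPU left
host 2: place 3 vCPU, 1 vCPU left
host 3: place 2 vCPU, 4 vCPU left
host 2: place 1 vCPU, 0 vCPU left
host 3: place 1 vCPU, 3 vCPU left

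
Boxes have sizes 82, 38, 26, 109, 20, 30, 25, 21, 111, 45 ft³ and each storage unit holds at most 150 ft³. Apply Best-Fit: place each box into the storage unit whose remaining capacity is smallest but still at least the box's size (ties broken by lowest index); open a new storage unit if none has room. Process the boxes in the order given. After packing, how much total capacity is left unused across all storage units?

93

Put 82 ft³ in storage unit 1; 68 ft³ remain.
Put 38 ft³ in storage unit 1; 30 ft³ remain.
Put 26 ft³ in storage unit 1; 4 ft³ remain.
Put 109 ft³ in storage unit 2; 41 ft³ remain.
Put 20 ft³ in storage unit 2; 21 ft³ remain.
Put 30 ft³ in storage unit 3; 120 ft³ remain.
Put 25 ft³ in storage unit 3; 95 ft³ remain.
Put 21 ft³ in storage unit 2; 0 ft³ remain.
Put 111 ft³ in storage unit 4; 39 ft³ remain.
Put 45 ft³ in storage unit 3; 50 ft³ remain.
4 storage units × 150 ft³ = 600 ft³; used 507 ft³; unused 93 ft³.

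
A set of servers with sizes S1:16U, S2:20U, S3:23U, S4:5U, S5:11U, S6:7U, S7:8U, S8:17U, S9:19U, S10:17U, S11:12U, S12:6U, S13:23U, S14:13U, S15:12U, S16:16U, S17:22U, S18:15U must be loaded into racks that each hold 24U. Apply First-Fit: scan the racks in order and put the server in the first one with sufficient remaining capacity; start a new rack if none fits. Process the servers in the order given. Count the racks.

rack 1: place S1 (16U), 8U left
rack 2: place S2 (20U), 4U left
rack 3: place S3 (23U), 1U left
rack 1: place S4 (5U), 3U left
rack 4: place S5 (11U), 13U left
rack 4: place S6 (7U), 6U left
rack 5: place S7 (8U), 16U left
rack 6: place S8 (17U), 7U left
rack 7: place S9 (19U), 5U left
rack 8: place S10 (17U), 7U left
rack 5: place S11 (12U), 4U left
rack 4: place S12 (6U), 0U left
rack 9: place S13 (23U), 1U left
rack 10: place S14 (13U), 11U left
rack 11: place S15 (12U), 12U left
rack 12: place S16 (16U), 8U left
rack 13: place S17 (22U), 2U left
rack 14: place S18 (15U), 9U left

14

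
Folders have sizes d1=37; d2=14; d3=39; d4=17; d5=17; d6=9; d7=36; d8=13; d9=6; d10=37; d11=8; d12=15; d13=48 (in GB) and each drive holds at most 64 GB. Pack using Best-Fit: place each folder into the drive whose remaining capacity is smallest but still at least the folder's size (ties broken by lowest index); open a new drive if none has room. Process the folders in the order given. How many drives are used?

Put d1 (37 GB) in drive 1; 27 GB remain.
Put d2 (14 GB) in drive 1; 13 GB remain.
Put d3 (39 GB) in drive 2; 25 GB remain.
Put d4 (17 GB) in drive 2; 8 GB remain.
Put d5 (17 GB) in drive 3; 47 GB remain.
Put d6 (9 GB) in drive 1; 4 GB remain.
Put d7 (36 GB) in drive 3; 11 GB remain.
Put d8 (13 GB) in drive 4; 51 GB remain.
Put d9 (6 GB) in drive 2; 2 GB remain.
Put d10 (37 GB) in drive 4; 14 GB remain.
Put d11 (8 GB) in drive 3; 3 GB remain.
Put d12 (15 GB) in drive 5; 49 GB remain.
Put d13 (48 GB) in drive 5; 1 GB remain.

5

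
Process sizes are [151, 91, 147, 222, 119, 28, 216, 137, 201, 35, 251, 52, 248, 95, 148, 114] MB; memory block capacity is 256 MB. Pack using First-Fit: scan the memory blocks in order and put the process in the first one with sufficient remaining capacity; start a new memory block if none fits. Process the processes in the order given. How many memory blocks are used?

Put 151 MB in memory block 1; 105 MB remain.
Put 91 MB in memory block 1; 14 MB remain.
Put 147 MB in memory block 2; 109 MB remain.
Put 222 MB in memory block 3; 34 MB remain.
Put 119 MB in memory block 4; 137 MB remain.
Put 28 MB in memory block 2; 81 MB remain.
Put 216 MB in memory block 5; 40 MB remain.
Put 137 MB in memory block 4; 0 MB remain.
Put 201 MB in memory block 6; 55 MB remain.
Put 35 MB in memory block 2; 46 MB remain.
Put 251 MB in memory block 7; 5 MB remain.
Put 52 MB in memory block 6; 3 MB remain.
Put 248 MB in memory block 8; 8 MB remain.
Put 95 MB in memory block 9; 161 MB remain.
Put 148 MB in memory block 9; 13 MB remain.
Put 114 MB in memory block 10; 142 MB remain.

10 memory blocks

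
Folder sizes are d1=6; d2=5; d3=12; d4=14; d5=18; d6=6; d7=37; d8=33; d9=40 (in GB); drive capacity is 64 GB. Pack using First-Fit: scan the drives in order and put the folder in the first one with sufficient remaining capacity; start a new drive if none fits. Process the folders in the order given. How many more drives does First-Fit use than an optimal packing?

First-Fit: [6,5,12,14,18,6] [37] [33] [40] → 4 drives.
Total size 171 GB; any packing needs at least ⌈171/64⌉ = 3 drives.
An optimal packing achieves that bound: [40,18,6] [37,14,12] [33,6,5] → 3 drives.
Excess: 4 − 3 = 1.

1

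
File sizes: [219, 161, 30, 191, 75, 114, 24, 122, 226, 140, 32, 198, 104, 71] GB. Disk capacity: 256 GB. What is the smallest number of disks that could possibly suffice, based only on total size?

7 disks

Total size = 219 + 161 + 30 + 191 + 75 + 114 + 24 + 122 + 226 + 140 + 32 + 198 + 104 + 71 = 1707 GB.
⌈1707 / 256⌉ = 7.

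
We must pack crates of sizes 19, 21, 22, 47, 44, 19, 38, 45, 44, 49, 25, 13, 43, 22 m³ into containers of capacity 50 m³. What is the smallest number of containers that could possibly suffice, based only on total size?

10 containers

Total size = 19 + 21 + 22 + 47 + 44 + 19 + 38 + 45 + 44 + 49 + 25 + 13 + 43 + 22 = 451 m³.
⌈451 / 50⌉ = 10.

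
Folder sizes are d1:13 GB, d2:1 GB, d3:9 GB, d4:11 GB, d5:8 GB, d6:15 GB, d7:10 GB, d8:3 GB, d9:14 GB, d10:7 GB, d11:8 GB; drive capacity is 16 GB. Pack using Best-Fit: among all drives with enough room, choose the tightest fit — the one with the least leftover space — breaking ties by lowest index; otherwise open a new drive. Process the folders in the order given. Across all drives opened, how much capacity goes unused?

13

d1 (13 GB) → drive 1 (remaining 3 GB)
d2 (1 GB) → drive 1 (remaining 2 GB)
d3 (9 GB) → drive 2 (remaining 7 GB)
d4 (11 GB) → drive 3 (remaining 5 GB)
d5 (8 GB) → drive 4 (remaining 8 GB)
d6 (15 GB) → drive 5 (remaining 1 GB)
d7 (10 GB) → drive 6 (remaining 6 GB)
d8 (3 GB) → drive 3 (remaining 2 GB)
d9 (14 GB) → drive 7 (remaining 2 GB)
d10 (7 GB) → drive 2 (remaining 0 GB)
d11 (8 GB) → drive 4 (remaining 0 GB)
7 drives × 16 GB = 112 GB; used 99 GB; unused 13 GB.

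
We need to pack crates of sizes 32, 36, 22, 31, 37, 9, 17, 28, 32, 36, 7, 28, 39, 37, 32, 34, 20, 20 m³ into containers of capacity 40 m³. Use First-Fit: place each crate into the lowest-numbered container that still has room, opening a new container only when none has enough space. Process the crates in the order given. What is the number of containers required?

15 containers

container 1: place 32 m³, 8 m³ left
container 2: place 36 m³, 4 m³ left
container 3: place 22 m³, 18 m³ left
container 4: place 31 m³, 9 m³ left
container 5: place 37 m³, 3 m³ left
container 3: place 9 m³, 9 m³ left
container 6: place 17 m³, 23 m³ left
container 7: place 28 m³, 12 m³ left
container 8: place 32 m³, 8 m³ left
container 9: place 36 m³, 4 m³ left
container 1: place 7 m³, 1 m³ left
container 10: place 28 m³, 12 m³ left
container 11: place 39 m³, 1 m³ left
container 12: place 37 m³, 3 m³ left
container 13: place 32 m³, 8 m³ left
container 14: place 34 m³, 6 m³ left
container 6: place 20 m³, 3 m³ left
container 15: place 20 m³, 20 m³ left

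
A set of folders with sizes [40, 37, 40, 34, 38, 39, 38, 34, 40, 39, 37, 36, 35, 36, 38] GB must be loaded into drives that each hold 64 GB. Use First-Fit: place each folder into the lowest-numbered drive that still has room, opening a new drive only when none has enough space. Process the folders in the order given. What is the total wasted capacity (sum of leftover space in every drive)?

Put 40 GB in drive 1; 24 GB remain.
Put 37 GB in drive 2; 27 GB remain.
Put 40 GB in drive 3; 24 GB remain.
Put 34 GB in drive 4; 30 GB remain.
Put 38 GB in drive 5; 26 GB remain.
Put 39 GB in drive 6; 25 GB remain.
Put 38 GB in drive 7; 26 GB remain.
Put 34 GB in drive 8; 30 GB remain.
Put 40 GB in drive 9; 24 GB remain.
Put 39 GB in drive 10; 25 GB remain.
Put 37 GB in drive 11; 27 GB remain.
Put 36 GB in drive 12; 28 GB remain.
Put 35 GB in drive 13; 29 GB remain.
Put 36 GB in drive 14; 28 GB remain.
Put 38 GB in drive 15; 26 GB remain.
15 drives × 64 GB = 960 GB; used 561 GB; unused 399 GB.

399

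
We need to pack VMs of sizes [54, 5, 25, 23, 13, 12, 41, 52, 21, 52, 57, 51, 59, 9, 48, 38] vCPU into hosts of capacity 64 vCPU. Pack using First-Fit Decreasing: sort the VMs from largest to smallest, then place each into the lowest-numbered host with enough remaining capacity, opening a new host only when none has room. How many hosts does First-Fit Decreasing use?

10

Sorted descending: 59, 57, 54, 52, 52, 51, 48, 41, 38, 25, 23, 21, 13, 12, 9, 5.
host 1: place 59 vCPU, 5 vCPU left
host 2: place 57 vCPU, 7 vCPU left
host 3: place 54 vCPU, 10 vCPU left
host 4: place 52 vCPU, 12 vCPU left
host 5: place 52 vCPU, 12 vCPU left
host 6: place 51 vCPU, 13 vCPU left
host 7: place 48 vCPU, 16 vCPU left
host 8: place 41 vCPU, 23 vCPU left
host 9: place 38 vCPU, 26 vCPU left
host 9: place 25 vCPU, 1 vCPU left
host 8: place 23 vCPU, 0 vCPU left
host 10: place 21 vCPU, 43 vCPU left
host 6: place 13 vCPU, 0 vCPU left
host 4: place 12 vCPU, 0 vCPU left
host 3: place 9 vCPU, 1 vCPU left
host 1: place 5 vCPU, 0 vCPU left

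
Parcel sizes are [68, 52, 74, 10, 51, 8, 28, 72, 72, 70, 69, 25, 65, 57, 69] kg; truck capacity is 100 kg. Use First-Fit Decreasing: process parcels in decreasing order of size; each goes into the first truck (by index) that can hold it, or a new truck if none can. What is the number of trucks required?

Sorted descending: 74, 72, 72, 70, 69, 69, 68, 65, 57, 52, 51, 28, 25, 10, 8.
Put 74 kg in truck 1; 26 kg remain.
Put 72 kg in truck 2; 28 kg remain.
Put 72 kg in truck 3; 28 kg remain.
Put 70 kg in truck 4; 30 kg remain.
Put 69 kg in truck 5; 31 kg remain.
Put 69 kg in truck 6; 31 kg remain.
Put 68 kg in truck 7; 32 kg remain.
Put 65 kg in truck 8; 35 kg remain.
Put 57 kg in truck 9; 43 kg remain.
Put 52 kg in truck 10; 48 kg remain.
Put 51 kg in truck 11; 49 kg remain.
Put 28 kg in truck 2; 0 kg remain.
Put 25 kg in truck 1; 1 kg remain.
Put 10 kg in truck 3; 18 kg remain.
Put 8 kg in truck 3; 10 kg remain.

11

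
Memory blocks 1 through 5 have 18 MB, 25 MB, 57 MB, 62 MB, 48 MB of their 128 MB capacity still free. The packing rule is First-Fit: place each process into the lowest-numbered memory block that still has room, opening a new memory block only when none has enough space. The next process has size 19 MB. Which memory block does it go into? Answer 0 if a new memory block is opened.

2

Memory blocks with room: memory block 2 (25 MB), memory block 3 (57 MB), memory block 4 (62 MB), memory block 5 (48 MB).
The first with room is memory block 2.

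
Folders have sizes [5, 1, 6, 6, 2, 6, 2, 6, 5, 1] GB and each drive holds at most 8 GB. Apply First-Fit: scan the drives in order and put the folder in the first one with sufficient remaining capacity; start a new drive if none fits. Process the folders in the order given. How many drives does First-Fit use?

6

Put 5 GB in drive 1; 3 GB remain.
Put 1 GB in drive 1; 2 GB remain.
Put 6 GB in drive 2; 2 GB remain.
Put 6 GB in drive 3; 2 GB remain.
Put 2 GB in drive 1; 0 GB remain.
Put 6 GB in drive 4; 2 GB remain.
Put 2 GB in drive 2; 0 GB remain.
Put 6 GB in drive 5; 2 GB remain.
Put 5 GB in drive 6; 3 GB remain.
Put 1 GB in drive 3; 1 GB remain.
Final drives: [5,1,2] [6,2] [6,1] [6] [6] [5].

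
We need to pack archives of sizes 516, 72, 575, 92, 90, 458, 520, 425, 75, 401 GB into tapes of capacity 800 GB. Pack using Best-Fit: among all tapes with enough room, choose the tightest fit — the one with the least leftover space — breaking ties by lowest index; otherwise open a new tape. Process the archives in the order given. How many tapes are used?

6 tapes

516 GB → tape 1 (remaining 284 GB)
72 GB → tape 1 (remaining 212 GB)
575 GB → tape 2 (remaining 225 GB)
92 GB → tape 1 (remaining 120 GB)
90 GB → tape 1 (remaining 30 GB)
458 GB → tape 3 (remaining 342 GB)
520 GB → tape 4 (remaining 280 GB)
425 GB → tape 5 (remaining 375 GB)
75 GB → tape 2 (remaining 150 GB)
401 GB → tape 6 (remaining 399 GB)
Final tapes: [516,72,92,90] [575,75] [458] [520] [425] [401].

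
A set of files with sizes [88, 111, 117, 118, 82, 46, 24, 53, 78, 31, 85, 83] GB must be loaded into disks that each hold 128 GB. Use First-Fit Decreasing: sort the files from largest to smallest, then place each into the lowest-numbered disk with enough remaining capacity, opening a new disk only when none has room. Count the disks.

9

Sorted descending: 118, 117, 111, 88, 85, 83, 82, 78, 53, 46, 31, 24.
disk 1: place 118 GB, 10 GB left
disk 2: place 117 GB, 11 GB left
disk 3: place 111 GB, 17 GB left
disk 4: place 88 GB, 40 GB left
disk 5: place 85 GB, 43 GB left
disk 6: place 83 GB, 45 GB left
disk 7: place 82 GB, 46 GB left
disk 8: place 78 GB, 50 GB left
disk 9: place 53 GB, 75 GB left
disk 7: place 46 GB, 0 GB left
disk 4: place 31 GB, 9 GB left
disk 5: place 24 GB, 19 GB left
Final disks: [118] [117] [111] [88,31] [85,24] [83] [82,46] [78] [53].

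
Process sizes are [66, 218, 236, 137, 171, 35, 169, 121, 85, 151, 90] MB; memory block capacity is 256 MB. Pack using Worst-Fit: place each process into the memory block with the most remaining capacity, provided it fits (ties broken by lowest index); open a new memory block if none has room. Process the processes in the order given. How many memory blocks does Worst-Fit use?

7

Put 66 MB in memory block 1; 190 MB remain.
Put 218 MB in memory block 2; 38 MB remain.
Put 236 MB in memory block 3; 20 MB remain.
Put 137 MB in memory block 1; 53 MB remain.
Put 171 MB in memory block 4; 85 MB remain.
Put 35 MB in memory block 4; 50 MB remain.
Put 169 MB in memory block 5; 87 MB remain.
Put 121 MB in memory block 6; 135 MB remain.
Put 85 MB in memory block 6; 50 MB remain.
Put 151 MB in memory block 7; 105 MB remain.
Put 90 MB in memory block 7; 15 MB remain.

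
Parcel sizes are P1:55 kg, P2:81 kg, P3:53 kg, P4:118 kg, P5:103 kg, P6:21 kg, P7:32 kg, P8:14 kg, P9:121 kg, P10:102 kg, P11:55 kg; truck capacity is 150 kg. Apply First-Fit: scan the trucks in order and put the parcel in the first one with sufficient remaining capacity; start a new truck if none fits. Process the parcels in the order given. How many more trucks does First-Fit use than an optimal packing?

1

First-Fit: [55,81,14] [53,21,32] [118] [103] [121] [102] [55] → 7 trucks.
Total size 755 kg; any packing needs at least ⌈755/150⌉ = 6 trucks.
An optimal packing achieves that bound: [121,21] [118,32] [103,14] [102] [81,55] [55,53] → 6 trucks.
Excess: 7 − 6 = 1.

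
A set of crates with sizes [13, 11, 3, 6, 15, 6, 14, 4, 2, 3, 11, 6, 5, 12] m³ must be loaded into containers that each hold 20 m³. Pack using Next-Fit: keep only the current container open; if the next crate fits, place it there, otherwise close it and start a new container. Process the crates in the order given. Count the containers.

7

13 m³ → container 1 (remaining 7 m³)
11 m³ → container 2 (remaining 9 m³)
3 m³ → container 2 (remaining 6 m³)
6 m³ → container 2 (remaining 0 m³)
15 m³ → container 3 (remaining 5 m³)
6 m³ → container 4 (remaining 14 m³)
14 m³ → container 4 (remaining 0 m³)
4 m³ → container 5 (remaining 16 m³)
2 m³ → container 5 (remaining 14 m³)
3 m³ → container 5 (remaining 11 m³)
11 m³ → container 5 (remaining 0 m³)
6 m³ → container 6 (remaining 14 m³)
5 m³ → container 6 (remaining 9 m³)
12 m³ → container 7 (remaining 8 m³)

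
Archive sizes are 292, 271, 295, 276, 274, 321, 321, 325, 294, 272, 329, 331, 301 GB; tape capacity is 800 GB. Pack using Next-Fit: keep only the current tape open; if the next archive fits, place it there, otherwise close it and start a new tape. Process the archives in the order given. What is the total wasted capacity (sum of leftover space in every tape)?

1698

292 GB → tape 1 (remaining 508 GB)
271 GB → tape 1 (remaining 237 GB)
295 GB → tape 2 (remaining 505 GB)
276 GB → tape 2 (remaining 229 GB)
274 GB → tape 3 (remaining 526 GB)
321 GB → tape 3 (remaining 205 GB)
321 GB → tape 4 (remaining 479 GB)
325 GB → tape 4 (remaining 154 GB)
294 GB → tape 5 (remaining 506 GB)
272 GB → tape 5 (remaining 234 GB)
329 GB → tape 6 (remaining 471 GB)
331 GB → tape 6 (remaining 140 GB)
301 GB → tape 7 (remaining 499 GB)
7 tapes × 800 GB = 5600 GB; used 3902 GB; unused 1698 GB.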